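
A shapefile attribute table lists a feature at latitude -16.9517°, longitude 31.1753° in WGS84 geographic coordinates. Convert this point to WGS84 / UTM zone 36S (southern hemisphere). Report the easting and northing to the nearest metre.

E 305696 m, N 8124886 m

Zone 36 central meridian λ₀ = 6×36 − 183 = 33°; Δλ = -1.8247°.
Transverse Mercator on WGS84 with k₀ = 0.9996 gives E = 305695.897 m, N = 8124885.815 m.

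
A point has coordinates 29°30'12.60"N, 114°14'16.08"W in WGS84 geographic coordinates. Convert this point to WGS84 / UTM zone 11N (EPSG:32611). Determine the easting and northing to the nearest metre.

Zone 11 central meridian λ₀ = 6×11 − 183 = -117°; Δλ = +2.7622°.
Transverse Mercator on WGS84 with k₀ = 0.9996 gives E = 767777.729 m, N = 3266951.562 m.

E 767778 m, N 3266952 m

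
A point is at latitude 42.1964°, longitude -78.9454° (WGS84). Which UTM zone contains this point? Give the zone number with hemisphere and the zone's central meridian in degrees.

UTM zone = ⌊(λ + 180)/6⌋ + 1; -78.9454° ∈ [-84°, -78°) → zone 17.
Hemisphere: N (φ ≥ 0).
Central meridian λ₀ = 6×17 − 183 = -81°.

Zone 17N, central meridian -81°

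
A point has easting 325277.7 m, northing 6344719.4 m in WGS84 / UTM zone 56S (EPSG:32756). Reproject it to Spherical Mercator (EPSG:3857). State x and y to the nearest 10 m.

x 16823640 m, y -3898220 m

Unproject from UTM 56S (λ₀ = 153°) → φ = -33.02199987°, λ = 151.12930024°.
Web Mercator (R = 6378137 m): x = 16823636.746 m, y = -3898224.442 m.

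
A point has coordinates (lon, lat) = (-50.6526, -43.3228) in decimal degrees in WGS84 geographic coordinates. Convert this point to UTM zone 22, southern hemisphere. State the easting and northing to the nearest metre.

E 528167 m, N 5203279 m

Zone 22 central meridian λ₀ = 6×22 − 183 = -51°; Δλ = +0.3474°.
Transverse Mercator on WGS84 with k₀ = 0.9996 gives E = 528167.331 m, N = 5203279.209 m.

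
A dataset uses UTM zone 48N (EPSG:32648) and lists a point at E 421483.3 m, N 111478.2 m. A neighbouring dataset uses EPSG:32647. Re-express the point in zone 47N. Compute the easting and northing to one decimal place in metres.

UTM 48N → geographic: φ = 1.00850020°, λ = 104.29429960°.
UTM 47N (λ₀ = 99°) forward: E = 1089877.519 m, N = 111950.409 m.

E 1089877.5 m, N 111950.4 m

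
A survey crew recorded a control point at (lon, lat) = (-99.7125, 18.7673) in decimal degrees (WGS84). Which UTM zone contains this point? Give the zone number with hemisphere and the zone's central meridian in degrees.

Zone 14N, central meridian -99°

UTM zone = ⌊(λ + 180)/6⌋ + 1; -99.7125° ∈ [-102°, -96°) → zone 14.
Hemisphere: N (φ ≥ 0).
Central meridian λ₀ = 6×14 − 183 = -99°.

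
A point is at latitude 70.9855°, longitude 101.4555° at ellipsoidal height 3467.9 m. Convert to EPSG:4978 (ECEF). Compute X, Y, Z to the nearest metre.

WGS84: a = 6378137 m, e² = 0.006694380; N(φ) = a/√(1−e²sin²φ) = 6397305.716 m.
X = (N+h)·cosφ·cosλ = -414178.502 m; Y = (N+h)·cosφ·sinλ = 2043876.478 m; Z = (N(1−e²)+h)·sinφ = 6011033.539 m.

X -414179 m, Y 2043876 m, Z 6011034 m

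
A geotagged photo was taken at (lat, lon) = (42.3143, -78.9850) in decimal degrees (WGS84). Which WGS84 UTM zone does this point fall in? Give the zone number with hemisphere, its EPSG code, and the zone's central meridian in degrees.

Zone 17N (EPSG:32617), central meridian -81°

UTM zone = ⌊(λ + 180)/6⌋ + 1; -78.9850° ∈ [-84°, -78°) → zone 17.
Hemisphere: N (φ ≥ 0).
Central meridian λ₀ = 6×17 − 183 = -81°.
EPSG code: 32617.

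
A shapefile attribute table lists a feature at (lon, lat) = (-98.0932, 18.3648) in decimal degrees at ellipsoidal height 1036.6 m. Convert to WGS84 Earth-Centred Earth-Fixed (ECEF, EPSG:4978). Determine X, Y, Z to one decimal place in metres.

X -852627.5 m, Y -5995974.6 m, Z 1997071.9 m

WGS84: a = 6378137 m, e² = 0.006694380; N(φ) = a/√(1−e²sin²φ) = 6380257.283 m.
X = (N+h)·cosφ·cosλ = -852627.536 m; Y = (N+h)·cosφ·sinλ = -5995974.594 m; Z = (N(1−e²)+h)·sinφ = 1997071.871 m.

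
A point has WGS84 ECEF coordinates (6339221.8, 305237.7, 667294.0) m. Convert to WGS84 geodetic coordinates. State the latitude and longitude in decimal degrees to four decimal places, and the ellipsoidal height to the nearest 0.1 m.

λ = atan2(Y, X) = 2.75670033°; p = √(X²+Y²) = 6346566.2 m.
Bowring's method on WGS84 (a = 6378137 m, b = 6356752.314 m) gives φ = 6.04230009°, h = 3648.300 m.

lat 6.0423°, lon 2.7567°, h 3648.3 m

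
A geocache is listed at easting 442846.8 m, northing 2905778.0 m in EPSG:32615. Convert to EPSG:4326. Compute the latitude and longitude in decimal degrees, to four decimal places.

lat 26.2706°, lon -93.5724°

Zone 15N: λ₀ = -93°, k₀ = 0.9996, false easting 500000 m.
Meridian distance M = (N − FN)/k₀ = 2906940.8 m.
Inverse transverse Mercator on WGS84 gives φ = 26.27059997°, λ = -93.57240038°.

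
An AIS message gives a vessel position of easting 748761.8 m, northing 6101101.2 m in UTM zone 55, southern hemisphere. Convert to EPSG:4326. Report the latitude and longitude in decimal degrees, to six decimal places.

Zone 55S: λ₀ = 147°, k₀ = 0.9996, false easting 500000 m, false northing 10000000 m.
Meridian distance M = (N − FN)/k₀ = -3900459.0 m.
Inverse transverse Mercator on WGS84 gives φ = -35.20230017°, λ = 149.73250004°.

lat -35.202300°, lon 149.732500°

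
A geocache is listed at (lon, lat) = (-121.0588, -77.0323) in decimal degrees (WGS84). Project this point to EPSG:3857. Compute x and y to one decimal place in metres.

Web Mercator is spherical with R = a = 6378137 m.
x = R·λ = 6378137 × -2.112874649 = -13476203.972 m.
y = R·ln tan(π/4 + φ/2) = 6378137 × -2.174630957 = -13870094.166 m.

x -13476204.0 m, y -13870094.2 m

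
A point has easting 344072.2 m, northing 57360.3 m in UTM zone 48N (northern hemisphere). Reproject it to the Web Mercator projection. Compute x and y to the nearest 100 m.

x 11532600 m, y 57800 m

Unproject from UTM 48N (λ₀ = 105°) → φ = 0.51880027°, λ = 103.59879977°.
Web Mercator (R = 6378137 m): x = 11532565.638 m, y = 57753.371 m.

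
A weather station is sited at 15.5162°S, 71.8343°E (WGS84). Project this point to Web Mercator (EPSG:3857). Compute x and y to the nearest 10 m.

x 7996560 m, y -1748760 m

Web Mercator is spherical with R = a = 6378137 m.
x = R·λ = 6378137 × 1.253745051 = 7996557.697 m.
y = R·ln tan(π/4 + φ/2) = 6378137 × -0.274180857 = -1748763.070 m.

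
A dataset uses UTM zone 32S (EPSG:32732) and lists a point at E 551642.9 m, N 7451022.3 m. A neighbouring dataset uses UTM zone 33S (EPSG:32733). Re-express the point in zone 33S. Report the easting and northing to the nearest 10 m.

UTM 32S → geographic: φ = -23.04850035°, λ = 9.50409973°.
UTM 33S (λ₀ = 15°) forward: E = -63630.218 m, N = 7440505.695 m.

E -63630 m, N 7440510 m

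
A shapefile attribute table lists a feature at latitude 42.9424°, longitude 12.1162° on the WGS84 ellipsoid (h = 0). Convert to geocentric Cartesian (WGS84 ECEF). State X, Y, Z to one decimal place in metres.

X 4572145.1 m, Y 981535.2 m, Z 4322819.7 m

WGS84: a = 6378137 m, e² = 0.006694380; N(φ) = a/√(1−e²sin²φ) = 6388068.549 m.
X = (N+h)·cosφ·cosλ = 4572145.079 m; Y = (N+h)·cosφ·sinλ = 981535.213 m; Z = (N(1−e²)+h)·sinφ = 4322819.700 m.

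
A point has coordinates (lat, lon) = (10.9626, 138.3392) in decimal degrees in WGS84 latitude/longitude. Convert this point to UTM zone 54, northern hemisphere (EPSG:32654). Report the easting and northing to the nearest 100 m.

Zone 54 central meridian λ₀ = 6×54 − 183 = 141°; Δλ = -2.6608°.
Transverse Mercator on WGS84 with k₀ = 0.9996 gives E = 209189.766 m, N = 1213128.914 m.

E 209200 m, N 1213100 m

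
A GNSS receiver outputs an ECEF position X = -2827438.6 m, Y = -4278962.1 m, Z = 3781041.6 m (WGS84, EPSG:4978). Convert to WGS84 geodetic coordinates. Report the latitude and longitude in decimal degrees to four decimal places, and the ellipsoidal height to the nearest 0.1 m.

λ = atan2(Y, X) = -123.45580009°; p = √(X²+Y²) = 5128735.3 m.
Bowring's method on WGS84 (a = 6378137 m, b = 6356752.314 m) gives φ = 36.58259990°, h = 1246.358 m.

lat 36.5826°, lon -123.4558°, h 1246.4 m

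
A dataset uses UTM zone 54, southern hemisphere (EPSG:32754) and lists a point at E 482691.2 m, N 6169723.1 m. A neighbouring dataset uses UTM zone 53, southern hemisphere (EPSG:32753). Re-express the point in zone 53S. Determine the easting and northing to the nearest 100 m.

UTM 54S → geographic: φ = -34.61420026°, λ = 140.81119994°.
UTM 53S (λ₀ = 135°) forward: E = 1033084.495 m, N = 6154351.379 m.

E 1033100 m, N 6154400 m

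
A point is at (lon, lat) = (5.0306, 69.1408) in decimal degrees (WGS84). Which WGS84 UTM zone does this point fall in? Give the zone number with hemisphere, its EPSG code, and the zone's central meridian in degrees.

UTM zone = ⌊(λ + 180)/6⌋ + 1; 5.0306° ∈ [0°, 6°) → zone 31.
Hemisphere: N (φ ≥ 0).
Central meridian λ₀ = 6×31 − 183 = 3°.
EPSG code: 32631.

Zone 31N (EPSG:32631), central meridian 3°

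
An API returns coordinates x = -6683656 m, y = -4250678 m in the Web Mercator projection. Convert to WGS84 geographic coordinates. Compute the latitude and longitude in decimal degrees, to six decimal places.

lat -35.636201°, lon -60.040303°

R = 6378137 m. λ = x/R = -60.04030339°.
φ = 2·arctan(exp(y/R)) − 90° = 2·arctan(0.51353) − 90° = -35.63620125°.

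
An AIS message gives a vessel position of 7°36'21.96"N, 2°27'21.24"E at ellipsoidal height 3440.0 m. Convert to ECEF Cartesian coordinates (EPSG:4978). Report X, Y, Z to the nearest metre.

WGS84: a = 6378137 m, e² = 0.006694380; N(φ) = a/√(1−e²sin²φ) = 6378511.058 m.
X = (N+h)·cosφ·cosλ = 6319988.915 m; Y = (N+h)·cosφ·sinλ = 271063.132 m; Z = (N(1−e²)+h)·sinφ = 839075.414 m.

X 6319989 m, Y 271063 m, Z 839075 m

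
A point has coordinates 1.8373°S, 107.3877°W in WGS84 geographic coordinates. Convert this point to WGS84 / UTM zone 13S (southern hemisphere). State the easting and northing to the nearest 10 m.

E 234370 m, N 9796740 m

Zone 13 central meridian λ₀ = 6×13 − 183 = -105°; Δλ = -2.3877°.
Transverse Mercator on WGS84 with k₀ = 0.9996 gives E = 234367.193 m, N = 9796744.913 m.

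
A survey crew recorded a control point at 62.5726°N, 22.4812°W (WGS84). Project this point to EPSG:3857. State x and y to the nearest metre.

x -2502596 m, y 8996210 m

Web Mercator is spherical with R = a = 6378137 m.
x = R·λ = 6378137 × -0.392370960 = -2502595.736 m.
y = R·ln tan(π/4 + φ/2) = 6378137 × 1.410476170 = 8996210.247 m.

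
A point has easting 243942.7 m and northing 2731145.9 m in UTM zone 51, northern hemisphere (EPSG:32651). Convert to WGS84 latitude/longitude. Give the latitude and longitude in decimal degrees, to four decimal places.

lat 24.6734°, lon 120.4697°

Zone 51N: λ₀ = 123°, k₀ = 0.9996, false easting 500000 m.
Meridian distance M = (N − FN)/k₀ = 2732238.8 m.
Inverse transverse Mercator on WGS84 gives φ = 24.67340040°, λ = 120.46969950°.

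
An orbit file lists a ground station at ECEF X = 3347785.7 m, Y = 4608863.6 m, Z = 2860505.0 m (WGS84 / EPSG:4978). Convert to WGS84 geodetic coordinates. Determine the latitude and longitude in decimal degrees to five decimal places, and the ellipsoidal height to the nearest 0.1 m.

lat 26.81850°, lon 54.00610°, h 493.2 m

λ = atan2(Y, X) = 54.00610059°; p = √(X²+Y²) = 5696428.1 m.
Bowring's method on WGS84 (a = 6378137 m, b = 6356752.314 m) gives φ = 26.81849999°, h = 493.198 m.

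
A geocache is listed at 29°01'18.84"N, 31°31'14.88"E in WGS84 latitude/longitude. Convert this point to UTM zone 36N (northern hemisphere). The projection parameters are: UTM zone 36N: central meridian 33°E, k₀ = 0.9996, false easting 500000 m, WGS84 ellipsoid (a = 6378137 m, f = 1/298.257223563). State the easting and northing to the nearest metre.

Zone 36 central meridian λ₀ = 6×36 − 183 = 33°; Δλ = -1.4792°.
Transverse Mercator on WGS84 with k₀ = 0.9996 gives E = 355947.867 m, N = 3211314.201 m.

E 355948 m, N 3211314 m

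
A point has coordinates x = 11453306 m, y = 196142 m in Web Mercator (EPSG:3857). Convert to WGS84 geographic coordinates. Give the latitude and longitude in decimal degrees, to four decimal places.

R = 6378137 m. λ = x/R = 102.88679833°.
φ = 2·arctan(exp(y/R)) − 90° = 2·arctan(1.03123) − 90° = 1.76169591°.

lat 1.7617°, lon 102.8868°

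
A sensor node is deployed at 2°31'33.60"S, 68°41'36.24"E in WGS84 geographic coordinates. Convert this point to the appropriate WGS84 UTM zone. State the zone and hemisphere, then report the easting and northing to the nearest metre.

Zone 42S: E 465916 m, N 9720795 m

Longitude 68.6934° lies in the 6° band [66°, 72°), giving zone 42; latitude is south of the equator, so 42S.
Zone 42 central meridian λ₀ = 6×42 − 183 = 69°; Δλ = -0.3066°.
Transverse Mercator on WGS84 with k₀ = 0.9996 gives E = 465915.862 m, N = 9720795.269 m.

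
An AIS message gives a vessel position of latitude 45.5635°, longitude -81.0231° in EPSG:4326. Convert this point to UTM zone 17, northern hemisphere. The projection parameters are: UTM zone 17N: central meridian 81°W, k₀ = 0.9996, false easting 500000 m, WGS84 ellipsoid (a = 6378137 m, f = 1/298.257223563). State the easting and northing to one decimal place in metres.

Zone 17 central meridian λ₀ = 6×17 − 183 = -81°; Δλ = -0.0231°.
Transverse Mercator on WGS84 with k₀ = 0.9996 gives E = 498197.301 m, N = 5045551.469 m.

E 498197.3 m, N 5045551.5 m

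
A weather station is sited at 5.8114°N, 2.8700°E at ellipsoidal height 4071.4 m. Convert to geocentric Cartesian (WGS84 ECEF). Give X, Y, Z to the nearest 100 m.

WGS84: a = 6378137 m, e² = 0.006694380; N(φ) = a/√(1−e²sin²φ) = 6378355.889 m.
X = (N+h)·cosφ·cosλ = 6341661.061 m; Y = (N+h)·cosφ·sinλ = 317925.772 m; Z = (N(1−e²)+h)·sinφ = 641924.382 m.

X 6341700 m, Y 317900 m, Z 641900 m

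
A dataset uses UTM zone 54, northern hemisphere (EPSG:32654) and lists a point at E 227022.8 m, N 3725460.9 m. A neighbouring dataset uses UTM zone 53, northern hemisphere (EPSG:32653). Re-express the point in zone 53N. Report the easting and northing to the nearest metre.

UTM 54N → geographic: φ = 33.63399994°, λ = 138.05709991°.
UTM 53N (λ₀ = 135°) forward: E = 783573.973 m, N = 3725768.505 m.

E 783574 m, N 3725769 m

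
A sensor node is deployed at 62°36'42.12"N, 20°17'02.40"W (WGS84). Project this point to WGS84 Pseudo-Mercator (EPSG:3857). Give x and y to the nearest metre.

x -2258005 m, y 9005666 m

Web Mercator is spherical with R = a = 6378137 m.
x = R·λ = 6378137 × -0.354022585 = -2258004.551 m.
y = R·ln tan(π/4 + φ/2) = 6378137 × 1.411958664 = 9005665.798 m.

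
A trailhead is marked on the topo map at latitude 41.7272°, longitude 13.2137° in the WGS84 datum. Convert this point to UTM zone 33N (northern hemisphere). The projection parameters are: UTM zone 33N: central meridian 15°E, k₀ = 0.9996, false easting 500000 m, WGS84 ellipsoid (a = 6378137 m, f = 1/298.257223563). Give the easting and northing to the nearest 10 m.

Zone 33 central meridian λ₀ = 6×33 − 183 = 15°; Δλ = -1.7863°.
Transverse Mercator on WGS84 with k₀ = 0.9996 gives E = 351429.917 m, N = 4621030.016 m.

E 351430 m, N 4621030 m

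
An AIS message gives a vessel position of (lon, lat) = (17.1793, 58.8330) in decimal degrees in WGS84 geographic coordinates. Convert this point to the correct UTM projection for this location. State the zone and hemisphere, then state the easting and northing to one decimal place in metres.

Zone 33N: E 625797.5 m, N 6523504.2 m

Longitude 17.1793° lies in the 6° band [12°, 18°), giving zone 33; latitude is north of the equator, so 33N.
Zone 33 central meridian λ₀ = 6×33 − 183 = 15°; Δλ = +2.1793°.
Transverse Mercator on WGS84 with k₀ = 0.9996 gives E = 625797.475 m, N = 6523504.193 m.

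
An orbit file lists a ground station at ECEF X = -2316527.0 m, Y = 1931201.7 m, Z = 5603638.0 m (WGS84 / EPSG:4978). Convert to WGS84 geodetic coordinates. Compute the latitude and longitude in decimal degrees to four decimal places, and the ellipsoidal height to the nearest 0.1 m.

lat 61.8707°, lon 140.1833°, h 2156.8 m

λ = atan2(Y, X) = 140.18330016°; p = √(X²+Y²) = 3015930.6 m.
Bowring's method on WGS84 (a = 6378137 m, b = 6356752.314 m) gives φ = 61.87070015°, h = 2156.846 m.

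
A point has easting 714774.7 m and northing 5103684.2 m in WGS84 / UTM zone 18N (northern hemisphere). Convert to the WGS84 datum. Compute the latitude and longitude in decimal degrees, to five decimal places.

lat 46.05300°, lon -72.22360°

Zone 18N: λ₀ = -75°, k₀ = 0.9996, false easting 500000 m.
Meridian distance M = (N − FN)/k₀ = 5105726.5 m.
Inverse transverse Mercator on WGS84 gives φ = 46.05299997°, λ = -72.22360042°.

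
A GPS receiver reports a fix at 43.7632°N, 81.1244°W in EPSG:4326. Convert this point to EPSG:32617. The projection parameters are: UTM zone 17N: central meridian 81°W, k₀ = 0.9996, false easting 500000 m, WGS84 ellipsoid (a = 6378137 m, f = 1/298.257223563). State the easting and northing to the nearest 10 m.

E 489990 m, N 4845580 m

Zone 17 central meridian λ₀ = 6×17 − 183 = -81°; Δλ = -0.1244°.
Transverse Mercator on WGS84 with k₀ = 0.9996 gives E = 489986.758 m, N = 4845580.052 m.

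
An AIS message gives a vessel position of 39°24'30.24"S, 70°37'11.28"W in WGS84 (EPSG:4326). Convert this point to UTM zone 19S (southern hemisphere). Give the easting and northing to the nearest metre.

Zone 19 central meridian λ₀ = 6×19 − 183 = -69°; Δλ = -1.6198°.
Transverse Mercator on WGS84 with k₀ = 0.9996 gives E = 360544.920 m, N = 5636649.613 m.

E 360545 m, N 5636650 m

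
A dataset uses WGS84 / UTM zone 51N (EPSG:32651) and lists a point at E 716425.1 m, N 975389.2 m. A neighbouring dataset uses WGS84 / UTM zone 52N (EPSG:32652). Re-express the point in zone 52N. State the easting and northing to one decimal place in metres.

UTM 51N → geographic: φ = 8.81879976°, λ = 124.96769979°.
UTM 52N (λ₀ = 129°) forward: E = 56223.871 m, N = 977216.309 m.

E 56223.9 m, N 977216.3 m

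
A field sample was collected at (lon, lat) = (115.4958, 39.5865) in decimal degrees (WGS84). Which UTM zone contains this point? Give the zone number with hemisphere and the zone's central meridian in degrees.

UTM zone = ⌊(λ + 180)/6⌋ + 1; 115.4958° ∈ [114°, 120°) → zone 50.
Hemisphere: N (φ ≥ 0).
Central meridian λ₀ = 6×50 − 183 = 117°.

Zone 50N, central meridian 117°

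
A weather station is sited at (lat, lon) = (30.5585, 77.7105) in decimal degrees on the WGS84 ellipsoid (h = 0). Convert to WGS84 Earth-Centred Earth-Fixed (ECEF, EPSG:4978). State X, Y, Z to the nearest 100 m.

WGS84: a = 6378137 m, e² = 0.006694380; N(φ) = a/√(1−e²sin²φ) = 6383662.605 m.
X = (N+h)·cosφ·cosλ = 1170052.047 m; Y = (N+h)·cosφ·sinλ = 5371072.077 m; Z = (N(1−e²)+h)·sinφ = 3223840.868 m.

X 1170100 m, Y 5371100 m, Z 3223800 m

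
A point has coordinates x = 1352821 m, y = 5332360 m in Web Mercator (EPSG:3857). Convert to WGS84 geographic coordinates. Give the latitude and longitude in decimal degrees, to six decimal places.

R = 6378137 m. λ = x/R = 12.15259781°.
φ = 2·arctan(exp(y/R)) − 90° = 2·arctan(2.30721) − 90° = 43.13380133°.

lat 43.133801°, lon 12.152598°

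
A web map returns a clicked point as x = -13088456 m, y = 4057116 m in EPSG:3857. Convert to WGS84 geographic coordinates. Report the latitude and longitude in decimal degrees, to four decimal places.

R = 6378137 m. λ = x/R = -117.57560070°.
φ = 2·arctan(exp(y/R)) − 90° = 2·arctan(1.88909) − 90° = 34.21060269°.

lat 34.2106°, lon -117.5756°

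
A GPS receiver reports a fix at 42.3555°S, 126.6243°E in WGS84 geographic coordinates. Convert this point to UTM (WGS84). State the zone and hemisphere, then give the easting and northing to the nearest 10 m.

Zone 52S: E 304340 m, N 5308020 m

Longitude 126.6243° lies in the 6° band [126°, 132°), giving zone 52; latitude is south of the equator, so 52S.
Zone 52 central meridian λ₀ = 6×52 − 183 = 129°; Δλ = -2.3757°.
Transverse Mercator on WGS84 with k₀ = 0.9996 gives E = 304343.814 m, N = 5308018.104 m.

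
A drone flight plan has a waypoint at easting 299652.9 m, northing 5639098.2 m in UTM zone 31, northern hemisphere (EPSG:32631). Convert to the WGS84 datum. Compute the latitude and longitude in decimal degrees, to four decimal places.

Zone 31N: λ₀ = 3°, k₀ = 0.9996, false easting 500000 m.
Meridian distance M = (N − FN)/k₀ = 5641354.7 m.
Inverse transverse Mercator on WGS84 gives φ = 50.86879988°, λ = 0.15260069°.

lat 50.8688°, lon 0.1526°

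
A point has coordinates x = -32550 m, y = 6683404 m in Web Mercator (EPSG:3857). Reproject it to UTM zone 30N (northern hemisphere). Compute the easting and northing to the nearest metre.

E 688544 m, N 5692205 m

Web Mercator inverse (R = 6378137 m) → φ = 51.34979940°, λ = -0.29240162°.
UTM 30N forward: E = 688543.570 m, N = 5692205.433 m.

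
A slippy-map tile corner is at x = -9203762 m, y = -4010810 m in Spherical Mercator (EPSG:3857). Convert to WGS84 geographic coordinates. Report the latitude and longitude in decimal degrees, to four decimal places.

lat -33.8659°, lon -82.6788°

R = 6378137 m. λ = x/R = -82.67880076°.
φ = 2·arctan(exp(y/R)) − 90° = 2·arctan(0.53321) − 90° = -33.86590109°.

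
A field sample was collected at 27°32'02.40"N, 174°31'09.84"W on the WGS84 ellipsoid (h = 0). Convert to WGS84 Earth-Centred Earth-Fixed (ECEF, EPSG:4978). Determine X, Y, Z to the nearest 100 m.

WGS84: a = 6378137 m, e² = 0.006694380; N(φ) = a/√(1−e²sin²φ) = 6382704.106 m.
X = (N+h)·cosφ·cosλ = -5633904.642 m; Y = (N+h)·cosφ·sinλ = -540558.086 m; Z = (N(1−e²)+h)·sinφ = 2930811.673 m.

X -5633900 m, Y -540600 m, Z 2930800 m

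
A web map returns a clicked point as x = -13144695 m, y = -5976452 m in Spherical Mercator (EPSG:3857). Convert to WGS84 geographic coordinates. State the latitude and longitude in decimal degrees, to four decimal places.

R = 6378137 m. λ = x/R = -118.08080424°.
φ = 2·arctan(exp(y/R)) − 90° = 2·arctan(0.39179) − 90° = -47.21020117°.

lat -47.2102°, lon -118.0808°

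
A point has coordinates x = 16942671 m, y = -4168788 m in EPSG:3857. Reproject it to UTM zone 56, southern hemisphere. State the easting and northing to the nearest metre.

Web Mercator inverse (R = 6378137 m) → φ = -35.03609947°, λ = 152.19860313°.
UTM 56S forward: E = 426902.522 m, N = 6122660.138 m.

E 426903 m, N 6122660 m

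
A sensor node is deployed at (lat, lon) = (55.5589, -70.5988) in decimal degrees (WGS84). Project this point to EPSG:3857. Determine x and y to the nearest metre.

Web Mercator is spherical with R = a = 6378137 m.
x = R·λ = 6378137 × -1.232181508 = -7859022.467 m.
y = R·ln tan(π/4 + φ/2) = 6378137 × 1.171361106 = 7471101.608 m.

x -7859022 m, y 7471102 m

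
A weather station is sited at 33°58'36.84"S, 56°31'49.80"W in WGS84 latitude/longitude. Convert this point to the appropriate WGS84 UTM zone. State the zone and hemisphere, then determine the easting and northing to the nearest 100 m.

Longitude -56.5305° lies in the 6° band [-60°, -54°), giving zone 21; latitude is south of the equator, so 21S.
Zone 21 central meridian λ₀ = 6×21 − 183 = -57°; Δλ = +0.4695°.
Transverse Mercator on WGS84 with k₀ = 0.9996 gives E = 543369.224 m, N = 6240305.994 m.

Zone 21S: E 543400 m, N 6240300 m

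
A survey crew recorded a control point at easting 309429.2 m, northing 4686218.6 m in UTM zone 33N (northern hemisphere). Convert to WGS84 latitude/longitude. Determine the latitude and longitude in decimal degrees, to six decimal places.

Zone 33N: λ₀ = 15°, k₀ = 0.9996, false easting 500000 m.
Meridian distance M = (N − FN)/k₀ = 4688093.8 m.
Inverse transverse Mercator on WGS84 gives φ = 42.30489977°, λ = 12.68789957°.

lat 42.304900°, lon 12.687900°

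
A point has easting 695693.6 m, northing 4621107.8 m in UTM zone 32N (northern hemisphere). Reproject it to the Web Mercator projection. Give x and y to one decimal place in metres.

Unproject from UTM 32N (λ₀ = 9°) → φ = 41.71769975°, λ = 11.35250019°.
Web Mercator (R = 6378137 m): x = 1263754.540 m, y = 5118785.589 m.

x 1263754.5 m, y 5118785.6 m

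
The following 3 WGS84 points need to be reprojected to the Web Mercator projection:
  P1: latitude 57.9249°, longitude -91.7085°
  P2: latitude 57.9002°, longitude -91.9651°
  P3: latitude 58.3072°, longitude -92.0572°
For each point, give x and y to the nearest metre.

P1: x -10208944 m, y 7951558 m; P2: x -10237508 m, y 7946382 m; P3: x -10247761 m, y 8032129 m

Web Mercator: x = R·λ, y = R·ln tan(π/4+φ/2), R = 6378137 m.
P1 (57.9249°, -91.7085°) → (-10208943.521, 7951557.889) m.
P2 (57.9002°, -91.9651°) → (-10237508.103, 7946381.827) m.
P3 (58.3072°, -92.0572°) → (-10247760.628, 8032129.430) m.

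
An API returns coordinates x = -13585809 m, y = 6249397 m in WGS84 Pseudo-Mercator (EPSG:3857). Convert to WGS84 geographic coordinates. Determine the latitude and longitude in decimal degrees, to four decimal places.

R = 6378137 m. λ = x/R = -122.04339872°.
φ = 2·arctan(exp(y/R)) − 90° = 2·arctan(2.66396) − 90° = 48.84969999°.

lat 48.8497°, lon -122.0434°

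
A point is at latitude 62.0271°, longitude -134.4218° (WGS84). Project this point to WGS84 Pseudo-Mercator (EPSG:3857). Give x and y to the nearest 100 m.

Web Mercator is spherical with R = a = 6378137 m.
x = R·λ = 6378137 × -2.346102996 = -14963766.328 m.
y = R·ln tan(π/4 + φ/2) = 6378137 × 1.389993899 = 8865571.520 m.

x -14963800 m, y 8865600 m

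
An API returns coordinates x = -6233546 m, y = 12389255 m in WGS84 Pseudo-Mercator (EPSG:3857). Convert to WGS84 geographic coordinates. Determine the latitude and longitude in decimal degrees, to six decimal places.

R = 6378137 m. λ = x/R = -55.99689646°.
φ = 2·arctan(exp(y/R)) − 90° = 2·arctan(6.97587) − 90° = 73.68430043°.

lat 73.684300°, lon -55.996896°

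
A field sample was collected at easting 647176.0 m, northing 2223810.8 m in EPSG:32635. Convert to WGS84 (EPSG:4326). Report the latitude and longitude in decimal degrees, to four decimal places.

lat 20.1058°, lon 28.4078°

Zone 35N: λ₀ = 27°, k₀ = 0.9996, false easting 500000 m.
Meridian distance M = (N − FN)/k₀ = 2224700.7 m.
Inverse transverse Mercator on WGS84 gives φ = 20.10579963°, λ = 28.40780012°.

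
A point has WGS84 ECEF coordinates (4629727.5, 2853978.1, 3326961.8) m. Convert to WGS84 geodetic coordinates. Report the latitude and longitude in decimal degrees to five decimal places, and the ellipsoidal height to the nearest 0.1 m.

lat 31.62640°, lon 31.65160°, h 3304.9 m

λ = atan2(Y, X) = 31.65160013°; p = √(X²+Y²) = 5438710.1 m.
Bowring's method on WGS84 (a = 6378137 m, b = 6356752.314 m) gives φ = 31.62639978°, h = 3304.919 m.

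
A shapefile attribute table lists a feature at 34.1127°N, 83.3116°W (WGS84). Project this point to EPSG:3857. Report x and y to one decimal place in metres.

x -9274204.9 m, y 4043944.9 m

Web Mercator is spherical with R = a = 6378137 m.
x = R·λ = 6378137 × -1.454061725 = -9274204.889 m.
y = R·ln tan(π/4 + φ/2) = 6378137 × 0.634032311 = 4043944.940 m.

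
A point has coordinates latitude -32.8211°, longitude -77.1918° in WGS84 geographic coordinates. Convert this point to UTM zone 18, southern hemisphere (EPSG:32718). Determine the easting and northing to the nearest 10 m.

Zone 18 central meridian λ₀ = 6×18 − 183 = -75°; Δλ = -2.1918°.
Transverse Mercator on WGS84 with k₀ = 0.9996 gives E = 294818.163 m, N = 6366417.848 m.

E 294820 m, N 6366420 m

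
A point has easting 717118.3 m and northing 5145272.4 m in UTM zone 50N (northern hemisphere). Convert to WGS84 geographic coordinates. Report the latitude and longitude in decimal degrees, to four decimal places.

Zone 50N: λ₀ = 117°, k₀ = 0.9996, false easting 500000 m.
Meridian distance M = (N − FN)/k₀ = 5147331.3 m.
Inverse transverse Mercator on WGS84 gives φ = 46.42610001°, λ = 119.82580031°.

lat 46.4261°, lon 119.8258°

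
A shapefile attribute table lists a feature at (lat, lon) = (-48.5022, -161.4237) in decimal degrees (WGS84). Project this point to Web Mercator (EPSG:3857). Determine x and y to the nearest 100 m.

Web Mercator is spherical with R = a = 6378137 m.
x = R·λ = 6378137 × -2.817375056 = -17969604.086 m.
y = R·ln tan(π/4 + φ/2) = 6378137 × -0.970630360 = -6190813.415 m.

x -17969600 m, y -6190800 m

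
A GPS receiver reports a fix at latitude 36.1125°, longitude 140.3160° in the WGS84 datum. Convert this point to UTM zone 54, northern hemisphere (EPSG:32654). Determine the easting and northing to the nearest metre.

Zone 54 central meridian λ₀ = 6×54 − 183 = 141°; Δλ = -0.6840°.
Transverse Mercator on WGS84 with k₀ = 0.9996 gives E = 438439.932 m, N = 3996643.038 m.

E 438440 m, N 3996643 m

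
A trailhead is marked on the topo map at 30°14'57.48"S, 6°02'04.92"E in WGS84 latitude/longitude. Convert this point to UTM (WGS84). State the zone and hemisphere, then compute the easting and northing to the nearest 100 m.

Longitude 6.0347° lies in the 6° band [6°, 12°), giving zone 32; latitude is south of the equator, so 32S.
Zone 32 central meridian λ₀ = 6×32 − 183 = 9°; Δλ = -2.9653°.
Transverse Mercator on WGS84 with k₀ = 0.9996 gives E = 214658.042 m, N = 6649867.868 m.

Zone 32S: E 214700 m, N 6649900 m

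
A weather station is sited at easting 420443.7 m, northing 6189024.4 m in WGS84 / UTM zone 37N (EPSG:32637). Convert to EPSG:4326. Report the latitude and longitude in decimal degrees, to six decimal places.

lat 55.840200°, lon 37.729600°

Zone 37N: λ₀ = 39°, k₀ = 0.9996, false easting 500000 m.
Meridian distance M = (N − FN)/k₀ = 6191501.0 m.
Inverse transverse Mercator on WGS84 gives φ = 55.84020015°, λ = 37.72959974°.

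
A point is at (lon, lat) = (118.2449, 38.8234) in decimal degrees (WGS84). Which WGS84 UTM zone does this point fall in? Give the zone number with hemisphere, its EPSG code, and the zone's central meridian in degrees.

UTM zone = ⌊(λ + 180)/6⌋ + 1; 118.2449° ∈ [114°, 120°) → zone 50.
Hemisphere: N (φ ≥ 0).
Central meridian λ₀ = 6×50 − 183 = 117°.
EPSG code: 32650.

Zone 50N (EPSG:32650), central meridian 117°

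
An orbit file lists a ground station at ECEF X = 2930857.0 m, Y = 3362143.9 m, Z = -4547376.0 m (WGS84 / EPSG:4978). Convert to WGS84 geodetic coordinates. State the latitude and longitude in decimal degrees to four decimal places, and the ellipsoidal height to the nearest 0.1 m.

λ = atan2(Y, X) = 48.92059996°; p = √(X²+Y²) = 4460261.7 m.
Bowring's method on WGS84 (a = 6378137 m, b = 6356752.314 m) gives φ = -45.74640018°, h = 2448.600 m.

lat -45.7464°, lon 48.9206°, h 2448.6 m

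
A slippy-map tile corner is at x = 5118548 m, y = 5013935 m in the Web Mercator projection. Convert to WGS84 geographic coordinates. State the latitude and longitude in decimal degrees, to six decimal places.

R = 6378137 m. λ = x/R = 45.98069901°.
φ = 2·arctan(exp(y/R)) − 90° = 2·arctan(2.19485) − 90° = 41.01080141°.

lat 41.010801°, lon 45.980699°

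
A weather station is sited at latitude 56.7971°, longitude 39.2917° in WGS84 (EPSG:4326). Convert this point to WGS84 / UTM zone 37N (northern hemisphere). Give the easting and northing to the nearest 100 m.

E 517800 m, N 6294800 m

Zone 37 central meridian λ₀ = 6×37 − 183 = 39°; Δλ = +0.2917°.
Transverse Mercator on WGS84 with k₀ = 0.9996 gives E = 517816.449 m, N = 6294838.357 m.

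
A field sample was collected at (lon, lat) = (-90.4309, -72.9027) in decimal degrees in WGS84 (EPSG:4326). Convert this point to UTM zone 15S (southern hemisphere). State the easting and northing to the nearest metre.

Zone 15 central meridian λ₀ = 6×15 − 183 = -93°; Δλ = +2.5691°.
Transverse Mercator on WGS84 with k₀ = 0.9996 gives E = 584281.167 m, N = 1908567.843 m.

E 584281 m, N 1908568 m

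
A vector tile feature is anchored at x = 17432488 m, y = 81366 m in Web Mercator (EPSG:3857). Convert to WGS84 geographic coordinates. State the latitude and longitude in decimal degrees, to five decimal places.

R = 6378137 m. λ = x/R = 156.59870411°.
φ = 2·arctan(exp(y/R)) − 90° = 2·arctan(1.01284) − 90° = 0.73090339°.

lat 0.73090°, lon 156.59870°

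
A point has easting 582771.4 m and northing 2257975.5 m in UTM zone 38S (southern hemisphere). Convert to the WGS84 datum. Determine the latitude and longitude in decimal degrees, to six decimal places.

Zone 38S: λ₀ = 45°, k₀ = 0.9996, false easting 500000 m, false northing 10000000 m.
Meridian distance M = (N − FN)/k₀ = -7745122.5 m.
Inverse transverse Mercator on WGS84 gives φ = -69.77309970°, λ = 47.14549887°.

lat -69.773100°, lon 47.145499°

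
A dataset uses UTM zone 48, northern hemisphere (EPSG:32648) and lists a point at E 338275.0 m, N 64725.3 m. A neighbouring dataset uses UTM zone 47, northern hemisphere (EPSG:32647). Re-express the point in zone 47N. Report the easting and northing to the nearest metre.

E 1006443 m, N 64910 m

UTM 48N → geographic: φ = 0.58540026°, λ = 103.54669978°.
UTM 47N (λ₀ = 99°) forward: E = 1006442.906 m, N = 64909.974 m.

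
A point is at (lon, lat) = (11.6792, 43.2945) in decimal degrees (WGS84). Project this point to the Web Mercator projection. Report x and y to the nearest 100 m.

Web Mercator is spherical with R = a = 6378137 m.
x = R·λ = 6378137 × 0.203840494 = 1300122.597 m.
y = R·ln tan(π/4 + φ/2) = 6378137 × 0.839885647 = 5356905.721 m.

x 1300100 m, y 5356900 m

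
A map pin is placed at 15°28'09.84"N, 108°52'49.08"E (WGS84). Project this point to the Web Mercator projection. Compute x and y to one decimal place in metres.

x 12120499.6 m, y 1743356.9 m

Web Mercator is spherical with R = a = 6378137 m.
x = R·λ = 6378137 × 1.900319726 = 12120499.553 m.
y = R·ln tan(π/4 + φ/2) = 6378137 × 0.273333244 = 1743356.878 m.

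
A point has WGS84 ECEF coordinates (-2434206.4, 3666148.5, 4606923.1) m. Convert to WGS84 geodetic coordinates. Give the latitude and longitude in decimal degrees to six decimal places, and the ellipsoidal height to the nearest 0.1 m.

λ = atan2(Y, X) = 123.58290008°; p = √(X²+Y²) = 4400682.4 m.
Bowring's method on WGS84 (a = 6378137 m, b = 6356752.314 m) gives φ = 46.50370028°, h = 4079.812 m.

lat 46.503700°, lon 123.582900°, h 4079.8 m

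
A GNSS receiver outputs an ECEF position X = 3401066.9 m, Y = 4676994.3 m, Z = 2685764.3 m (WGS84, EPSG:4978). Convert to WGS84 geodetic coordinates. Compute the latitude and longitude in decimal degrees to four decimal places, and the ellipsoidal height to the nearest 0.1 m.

lat 25.0591°, lon 53.9757°, h 1789.5 m

λ = atan2(Y, X) = 53.97569954°; p = √(X²+Y²) = 5782865.4 m.
Bowring's method on WGS84 (a = 6378137 m, b = 6356752.314 m) gives φ = 25.05909990°, h = 1789.497 m.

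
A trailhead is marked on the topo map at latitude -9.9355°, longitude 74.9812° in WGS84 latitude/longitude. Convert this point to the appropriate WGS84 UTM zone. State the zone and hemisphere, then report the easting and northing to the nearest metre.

Zone 43S: E 497939 m, N 8901719 m

Longitude 74.9812° lies in the 6° band [72°, 78°), giving zone 43; latitude is south of the equator, so 43S.
Zone 43 central meridian λ₀ = 6×43 − 183 = 75°; Δλ = -0.0188°.
Transverse Mercator on WGS84 with k₀ = 0.9996 gives E = 497939.199 m, N = 8901718.784 m.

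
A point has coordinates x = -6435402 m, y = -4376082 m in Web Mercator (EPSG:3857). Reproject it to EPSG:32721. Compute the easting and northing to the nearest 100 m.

E 427500 m, N 5955100 m

Web Mercator inverse (R = 6378137 m) → φ = -36.54650111°, λ = -57.81019976°.
UTM 21S forward: E = 427485.046 m, N = 5955128.498 m.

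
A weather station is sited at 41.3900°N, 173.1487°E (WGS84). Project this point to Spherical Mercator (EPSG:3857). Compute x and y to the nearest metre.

Web Mercator is spherical with R = a = 6378137 m.
x = R·λ = 6378137 × 3.022014911 = 19274825.116 m.
y = R·ln tan(π/4 + φ/2) = 6378137 × 0.794908903 = 5070037.885 m.

x 19274825 m, y 5070038 m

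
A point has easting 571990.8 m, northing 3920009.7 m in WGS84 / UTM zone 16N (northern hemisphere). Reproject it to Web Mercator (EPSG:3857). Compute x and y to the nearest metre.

x -9596519 m, y 4221228 m

Unproject from UTM 16N (λ₀ = -87°) → φ = 35.42090044°, λ = -86.20700030°.
Web Mercator (R = 6378137 m): x = -9596519.376 m, y = 4221227.966 m.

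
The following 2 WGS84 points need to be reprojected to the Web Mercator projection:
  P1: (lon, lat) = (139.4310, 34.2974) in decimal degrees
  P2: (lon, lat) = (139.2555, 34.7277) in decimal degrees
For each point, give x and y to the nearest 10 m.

Web Mercator: x = R·λ, y = R·ln tan(π/4+φ/2), R = 6378137 m.
P1 (34.2974°, 139.4310°) → (15521387.921, 4068805.830) m.
P2 (34.7277°, 139.2555°) → (15501851.350, 4126937.958) m.

P1: x 15521390 m, y 4068810 m; P2: x 15501850 m, y 4126940 m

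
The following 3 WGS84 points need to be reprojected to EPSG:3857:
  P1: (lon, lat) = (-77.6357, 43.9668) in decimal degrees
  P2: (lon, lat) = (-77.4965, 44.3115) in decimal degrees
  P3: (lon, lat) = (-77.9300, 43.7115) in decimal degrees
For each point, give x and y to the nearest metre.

P1: x -8642367 m, y 5460306 m; P2: x -8626871 m, y 5513775 m; P3: x -8675128 m, y 5420904 m

Web Mercator: x = R·λ, y = R·ln tan(π/4+φ/2), R = 6378137 m.
P1 (43.9668°, -77.6357°) → (-8642366.591, 5460305.844) m.
P2 (44.3115°, -77.4965°) → (-8626870.918, 5513774.752) m.
P3 (43.7115°, -77.9300°) → (-8675127.918, 5420904.152) m.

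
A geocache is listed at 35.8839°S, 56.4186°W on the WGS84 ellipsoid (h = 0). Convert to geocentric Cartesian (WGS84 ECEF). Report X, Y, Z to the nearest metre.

X 2861605 m, Y -4310097 m, Z -3717762 m

WGS84: a = 6378137 m, e² = 0.006694380; N(φ) = a/√(1−e²sin²φ) = 6385484.403 m.
X = (N+h)·cosφ·cosλ = 2861605.447 m; Y = (N+h)·cosφ·sinλ = -4310097.365 m; Z = (N(1−e²)+h)·sinφ = -3717762.080 m.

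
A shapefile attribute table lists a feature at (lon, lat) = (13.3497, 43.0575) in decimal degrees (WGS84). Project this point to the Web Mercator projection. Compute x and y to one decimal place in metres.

Web Mercator is spherical with R = a = 6378137 m.
x = R·λ = 6378137 × 0.232996219 = 1486081.806 m.
y = R·ln tan(π/4 + φ/2) = 6378137 × 0.834213507 = 5320728.033 m.

x 1486081.8 m, y 5320728.0 m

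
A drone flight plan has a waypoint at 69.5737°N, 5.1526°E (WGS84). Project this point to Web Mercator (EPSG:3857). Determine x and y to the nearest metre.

Web Mercator is spherical with R = a = 6378137 m.
x = R·λ = 6378137 × 0.089929835 = 573584.808 m.
y = R·ln tan(π/4 + φ/2) = 6378137 × 1.713880238 = 10931362.960 m.

x 573585 m, y 10931363 m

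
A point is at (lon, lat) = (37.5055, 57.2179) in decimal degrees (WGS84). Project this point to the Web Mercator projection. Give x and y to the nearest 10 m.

Web Mercator is spherical with R = a = 6378137 m.
x = R·λ = 6378137 × 0.654594463 = 4175093.162 m.
y = R·ln tan(π/4 + φ/2) = 6378137 × 1.223678101 = 7804786.570 m.

x 4175090 m, y 7804790 m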